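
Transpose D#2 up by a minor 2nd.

Two letter names up from D: E.
A minor second is 1 semitone; 1 semitone up from D#2 gives E2.

E2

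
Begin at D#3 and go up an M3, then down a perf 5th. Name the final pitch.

Up a major third from D#3: F##3 (4 semitones up).
F##3 down a perfect fifth → B#2 (7 semitones).

B#2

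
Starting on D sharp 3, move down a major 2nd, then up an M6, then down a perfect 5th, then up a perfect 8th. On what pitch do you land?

D sharp 4

Down a major second from D#3: C#3 (2 semitones down).
A major sixth up from C#3 is A#3.
A perfect fifth down from A#3 is D#3.
D#3 up a perfect octave → D#4 (12 semitones).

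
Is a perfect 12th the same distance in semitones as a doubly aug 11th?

A perfect twelfth spans 19 semitones, and a doubly augmented eleventh also spans 19 semitones — they're enharmonic.

Yes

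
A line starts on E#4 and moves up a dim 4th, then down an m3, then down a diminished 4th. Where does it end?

E#4 up a diminished fourth → A4 (4 semitones).
A4 down a minor third → F#4 (3 semitones).
A diminished fourth down from F#4 is C##4.

C##4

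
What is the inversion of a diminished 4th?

augmented 5th

The rule of nine gives the new number: 9 − 4 = 5, so a fourth becomes a fifth.
And diminished becomes augmented under inversion, so we get an augmented fifth.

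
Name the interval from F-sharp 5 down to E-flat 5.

A2

Descending from F#5 to Eb5 is the same interval as ascending Eb5 to F#5.
E to F spans two letter names (E-F) — that makes it a second of some quality.
Eb5 to F#5 spans 3 semitones — one semitone wider than the major second (2) — giving an augmented second.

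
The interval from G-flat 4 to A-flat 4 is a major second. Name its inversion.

minor seventh

The rule of nine gives the new number: 9 − 2 = 7, so a second becomes a seventh.
The quality also flips — major becomes minor — giving a minor seventh.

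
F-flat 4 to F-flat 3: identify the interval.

P8

Descending from Fb4 to Fb3 is the same interval as ascending Fb3 to Fb4.
F to F is the same letter name, plus an octave: an octave.
Fb3 to Fb4 is 12 semitones, matching the perfect octave exactly, so the quality is perfect.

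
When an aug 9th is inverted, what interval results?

diminished 7th

First reduce the compound augmented ninth to its simple form, an augmented second.
Interval numbers invert to sum to nine: 2 + 7 = 9, so a second inverts to a seventh.
The quality also flips — augmented becomes diminished — giving a diminished seventh.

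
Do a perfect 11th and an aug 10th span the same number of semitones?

A perfect eleventh spans 17 semitones, and an augmented tenth also spans 17 semitones — they're enharmonic.

Yes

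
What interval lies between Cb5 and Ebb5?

C to E spans three letter names (C-D-E) — that makes it a third of some quality.
At 3 semitones, Cb5→Ebb5 falls one short of a major third: minor.

m3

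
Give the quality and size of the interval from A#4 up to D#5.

A to D spans four letter names (A-B-C-D) — that makes it a fourth of some quality.
The perfect fourth spans 5 semitones, and A#4 to D#5 is exactly 5 semitones — so this is a perfect fourth.

P4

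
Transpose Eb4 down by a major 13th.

The thirteenth's letter: E down six letter names plus an octave → G.
Moving 21 semitones down from Eb4 (the size of a major thirteenth) reaches Gb2.

Gb2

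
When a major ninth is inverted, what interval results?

minor 7th

First reduce the compound major ninth to its simple form, a major second.
Inverted interval numbers add to nine, so a second pairs with a seventh (2 + 7 = 9).
And major becomes minor under inversion, so we get a minor seventh.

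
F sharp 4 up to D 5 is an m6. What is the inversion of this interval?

Inverted interval numbers add to nine, so a sixth pairs with a third (6 + 3 = 9).
The quality also flips — minor becomes major — giving a major third.

major third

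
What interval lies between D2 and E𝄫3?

D to E spans two letter names (D-E), plus an octave, so the interval is some kind of ninth.
D2 to Ebb3 spans 12 semitones — two semitones narrower than the major ninth (14) — giving a diminished ninth.

diminished 9th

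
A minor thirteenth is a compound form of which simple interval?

Subtracting seven from the interval number removes an octave: 13 − 7 = 6.
Quality carries through unchanged, so the simple form is a minor sixth.

minor 6th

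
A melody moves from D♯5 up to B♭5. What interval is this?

diminished 6th

D to B spans six letter names (D-E-F-G-A-B) — that makes it a sixth of some quality.
The major sixth is 9 semitones; here we have 7, two semitones narrower: diminished.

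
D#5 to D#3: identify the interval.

Descending from D#5 to D#3 is the same interval as ascending D#3 to D#5.
D to D is the same letter name, plus 2 octaves — that makes it a fifteenth of some quality.
The perfect fifteenth spans 24 semitones, and D#3 to D#5 is exactly 24 semitones — so this is a perfect fifteenth.
(Equivalently, a compound perfect octave: a perfect octave plus an octave.)

perfect fifteenth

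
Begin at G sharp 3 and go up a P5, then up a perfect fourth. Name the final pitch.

G sharp 4

G#3 up a perfect fifth → D#4 (7 semitones).
D#4 up a perfect fourth → G#4 (5 semitones).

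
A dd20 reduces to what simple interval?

Each octave removed subtracts seven from the number: 20 − 14 = 6.
That makes a doubly diminished twentieth a compound doubly diminished sixth — 2 octaves plus a doubly diminished sixth.

doubly diminished sixth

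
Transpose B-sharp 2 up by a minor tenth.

The tenth's letter: B up three letter names plus an octave → D.
A minor tenth is 15 semitones; 15 semitones up from B#2 gives D#4.

D-sharp 4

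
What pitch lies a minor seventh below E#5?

F##4

Counting seven letter names down from E lands on F.
A minor seventh is 10 semitones; 10 semitones down from E#5 gives F##4.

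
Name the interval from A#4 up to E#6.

P12

A to E spans five letter names (A-B-C-D-E), plus an octave, so the interval is some kind of twelfth.
Counting semitones, A#4→E#6 is 19, which is the perfect twelfth.
(Equivalently, a compound perfect fifth: a perfect fifth plus an octave.)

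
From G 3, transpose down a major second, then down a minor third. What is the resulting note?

G3 down a major second → F3 (2 semitones).
Down a minor third from F3: D3 (3 semitones down).

D 3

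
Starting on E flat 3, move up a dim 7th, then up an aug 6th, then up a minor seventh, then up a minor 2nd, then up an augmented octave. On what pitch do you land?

B flat 6

Eb3 up a diminished seventh → Dbb4 (9 semitones).
Dbb4 up an augmented sixth → Bb4 (10 semitones).
Up a minor seventh from Bb4: Ab5 (10 semitones up).
A minor second up from Ab5 is Bbb5.
Up an augmented octave from Bbb5: Bb6 (13 semitones up).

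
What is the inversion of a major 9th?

First reduce the compound major ninth to its simple form, a major second.
The rule of nine gives the new number: 9 − 2 = 7, so a second becomes a seventh.
The quality also flips — major becomes minor — giving a minor seventh.

m7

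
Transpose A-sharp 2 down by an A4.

Four letter names down from A: E.
An augmented fourth spans 6 semitones, so from A#2 the target pitch is E2.

E 2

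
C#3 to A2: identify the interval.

major 3rd

Descending from C#3 to A2 is the same interval as ascending A2 to C#3.
A to C spans three letter names (A-B-C) — that makes it a third of some quality.
Counting semitones, A2→C#3 is 4, which is the major third.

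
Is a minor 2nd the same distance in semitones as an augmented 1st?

A minor second = 1 semitone = an augmented unison; enharmonically equal.

Yes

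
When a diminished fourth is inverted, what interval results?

augmented 5th

Interval numbers invert to sum to nine: 4 + 5 = 9, so a fourth inverts to a fifth.
The quality also flips — diminished becomes augmented — giving an augmented fifth.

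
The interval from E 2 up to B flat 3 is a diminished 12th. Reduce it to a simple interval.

Take out an octave (7 from the number): 12 − 7 = 5.
Quality carries through unchanged, so the simple form is a diminished fifth.

diminished fifth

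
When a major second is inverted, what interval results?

minor seventh

Interval numbers invert to sum to nine: 2 + 7 = 9, so a second inverts to a seventh.
The quality also flips — major becomes minor — giving a minor seventh.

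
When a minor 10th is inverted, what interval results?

major sixth

First reduce the compound minor tenth to its simple form, a minor third.
The rule of nine gives the new number: 9 − 3 = 6, so a third becomes a sixth.
And minor becomes major under inversion, so we get a major sixth.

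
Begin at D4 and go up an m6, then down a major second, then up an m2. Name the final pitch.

D4 up a minor sixth → Bb4 (8 semitones).
A major second down from Bb4 is Ab4.
A minor second up from Ab4 is Bbb4.

Bbb4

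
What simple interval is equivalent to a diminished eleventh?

Each octave removed subtracts seven from the number: 11 − 7 = 4.
Quality carries through unchanged, so the simple form is a diminished fourth.

diminished fourth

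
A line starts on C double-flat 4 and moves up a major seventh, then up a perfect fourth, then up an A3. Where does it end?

A major seventh up from Cbb4 is Bbb4.
A perfect fourth up from Bbb4 is Ebb5.
Ebb5 up an augmented third → G5 (5 semitones).

G 5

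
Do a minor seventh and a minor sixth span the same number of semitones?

No

A minor seventh spans 10 semitones; a minor sixth spans 8 semitones. They differ by 2.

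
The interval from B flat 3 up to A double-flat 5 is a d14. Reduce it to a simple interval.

Subtracting seven from the interval number removes an octave: 14 − 7 = 7.
Quality carries through unchanged, so the simple form is a diminished seventh.

diminished seventh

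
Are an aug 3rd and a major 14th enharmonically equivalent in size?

No

An augmented third is 5 semitones but a major fourteenth is 23 semitones — different sizes.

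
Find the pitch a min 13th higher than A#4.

The thirteenth's letter: A up six letter names plus an octave → F.
A minor thirteenth is 20 semitones; 20 semitones up from A#4 gives F#6.

F#6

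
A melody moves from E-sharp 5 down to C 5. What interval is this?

augmented 3rd

Descending from E#5 to C5 is the same interval as ascending C5 to E#5.
C to E spans three letter names (C-D-E): a third.
The major third is 4 semitones; here we have 5, one semitone wider: augmented.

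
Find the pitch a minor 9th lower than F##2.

E##1

Counting two letter names plus an octave down from F lands on E.
Moving 13 semitones down from F##2 (the size of a minor ninth) reaches E##1.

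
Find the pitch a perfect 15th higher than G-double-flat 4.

A fifteenth keeps the letter name G, two octaves up from G.
A perfect fifteenth is 24 semitones; 24 semitones up from Gbb4 gives Gbb6.

G-double-flat 6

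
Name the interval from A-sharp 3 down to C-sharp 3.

Descending from A#3 to C#3 is the same interval as ascending C#3 to A#3.
C to A spans six letter names (C-D-E-F-G-A), so the interval is some kind of sixth.
Counting semitones, C#3→A#3 is 9, which is the major sixth.

major 6th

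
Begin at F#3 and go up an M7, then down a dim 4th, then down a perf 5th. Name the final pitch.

E##3

A major seventh up from F#3 is E#4.
A diminished fourth down from E#4 is B##3.
Down a perfect fifth from B##3: E##3 (7 semitones down).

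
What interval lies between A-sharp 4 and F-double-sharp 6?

major thirteenth

A to F spans six letter names (A-B-C-D-E-F), plus an octave — that makes it a thirteenth of some quality.
Counting semitones, A#4→F##6 is 21, which is the major thirteenth.
(Equivalently, a compound major sixth: a major sixth plus an octave.)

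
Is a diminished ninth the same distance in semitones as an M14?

A diminished ninth is 12 semitones but a major fourteenth is 23 semitones — different sizes.

No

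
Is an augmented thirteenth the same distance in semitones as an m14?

Yes

Both span 22 semitones: an augmented thirteenth and a minor fourteenth are the same chromatic distance.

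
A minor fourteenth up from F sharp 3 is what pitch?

E 5

Seven letters up from F (plus an octave) reaches E.
Moving 22 semitones up from F#3 (the size of a minor fourteenth) reaches E5.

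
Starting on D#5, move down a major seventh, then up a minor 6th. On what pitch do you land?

C5

D#5 down a major seventh → E4 (11 semitones).
E4 up a minor sixth → C5 (8 semitones).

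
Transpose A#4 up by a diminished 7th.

Seven letter names up from A: G.
Moving 9 semitones up from A#4 (the size of a diminished seventh) reaches G5.

G5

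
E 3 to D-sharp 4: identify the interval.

E to D spans seven letter names (E-F-G-A-B-C-D): a seventh.
E3 to D#4 is 11 semitones, matching the major seventh exactly, so the quality is major.

major seventh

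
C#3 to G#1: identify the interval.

perfect eleventh

Descending from C#3 to G#1 is the same interval as ascending G#1 to C#3.
G to C spans four letter names (G-A-B-C), plus an octave, so the interval is some kind of eleventh.
Counting semitones, G#1→C#3 is 17, which is the perfect eleventh.
(Equivalently, a compound perfect fourth: a perfect fourth plus an octave.)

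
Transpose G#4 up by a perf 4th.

Counting four letter names up from G lands on C.
A perfect fourth is 5 semitones; 5 semitones up from G#4 gives C#5.

C#5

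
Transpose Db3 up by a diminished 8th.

For an octave the letter name doesn't change: still D, an octave up.
Moving 11 semitones up from Db3 (the size of a diminished octave) reaches Dbb4.

Dbb4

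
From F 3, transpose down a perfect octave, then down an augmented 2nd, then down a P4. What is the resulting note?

B double-flat 1

A perfect octave down from F3 is F2.
F2 down an augmented second → Ebb2 (3 semitones).
A perfect fourth down from Ebb2 is Bbb1.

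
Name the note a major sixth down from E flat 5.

G flat 4

Counting six letter names down from E lands on G.
Moving 9 semitones down from Eb5 (the size of a major sixth) reaches Gb4.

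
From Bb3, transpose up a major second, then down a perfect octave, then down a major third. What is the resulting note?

A major second up from Bb3 is C4.
Down a perfect octave from C4: C3 (12 semitones down).
A major third down from C3 is Ab2.

Ab2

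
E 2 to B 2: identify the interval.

E to B spans five letter names (E-F-G-A-B) — that makes it a fifth of some quality.
Counting semitones, E2→B2 is 7, which is the perfect fifth.

perfect fifth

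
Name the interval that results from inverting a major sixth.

Interval numbers invert to sum to nine: 6 + 3 = 9, so a sixth inverts to a third.
The quality also flips — major becomes minor — giving a minor third.

minor 3rd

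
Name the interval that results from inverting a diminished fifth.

augmented 4th

Inverted interval numbers add to nine, so a fifth pairs with a fourth (5 + 4 = 9).
The quality also flips — diminished becomes augmented — giving an augmented fourth.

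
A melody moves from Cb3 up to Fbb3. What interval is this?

diminished fourth

C to F spans four letter names (C-D-E-F), so the interval is some kind of fourth.
A perfect fourth would be 5 semitones; Cb3 to Fbb3 is 4, one semitone narrower, so the interval is diminished.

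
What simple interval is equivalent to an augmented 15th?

augmented octave

Subtracting seven from the interval number removes an octave: 15 − 7 = 8.
So an augmented fifteenth is an octave plus an augmented octave. The quality is unchanged.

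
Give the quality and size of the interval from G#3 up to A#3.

G to A spans two letter names (G-A): a second.
Counting semitones, G#3→A#3 is 2, which is the major second.

M2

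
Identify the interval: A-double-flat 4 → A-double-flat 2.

Descending from Abb4 to Abb2 is the same interval as ascending Abb2 to Abb4.
A to A is the same letter name, plus 2 octaves: a fifteenth.
The perfect fifteenth spans 24 semitones, and Abb2 to Abb4 is exactly 24 semitones — so this is a perfect fifteenth.
(Equivalently, a compound perfect octave: a perfect octave plus an octave.)

P15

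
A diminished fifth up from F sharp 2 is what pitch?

C 3

Five letter names up from F: C.
A diminished fifth is 6 semitones; 6 semitones up from F#2 gives C3.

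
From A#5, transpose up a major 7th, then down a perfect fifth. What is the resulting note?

C##6

A#5 up a major seventh → G##6 (11 semitones).
G##6 down a perfect fifth → C##6 (7 semitones).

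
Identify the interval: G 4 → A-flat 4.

minor second

G to A spans two letter names (G-A): a second.
A major second would be 2 semitones, but G4 to Ab4 is 1 — one semitone narrower, making it a minor second.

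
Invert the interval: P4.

The rule of nine gives the new number: 9 − 4 = 5, so a fourth becomes a fifth.
The quality also flips — perfect stays perfect — giving a perfect fifth.

P5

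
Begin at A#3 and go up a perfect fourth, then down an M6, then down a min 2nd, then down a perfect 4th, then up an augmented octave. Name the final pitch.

A#3 up a perfect fourth → D#4 (5 semitones).
Down a major sixth from D#4: F#3 (9 semitones down).
A minor second down from F#3 is E#3.
E#3 down a perfect fourth → B#2 (5 semitones).
Up an augmented octave from B#2: B##3 (13 semitones up).

B##3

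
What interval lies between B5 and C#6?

B to C spans two letter names (B-C), so the interval is some kind of second.
The major second spans 2 semitones, and B5 to C#6 is exactly 2 semitones — so this is a major second.

M2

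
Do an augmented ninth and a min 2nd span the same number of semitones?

15 semitones (augmented ninth) vs 1 semitone (minor second): not equal.

No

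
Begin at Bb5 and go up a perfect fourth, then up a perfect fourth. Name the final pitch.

Ab6

Bb5 up a perfect fourth → Eb6 (5 semitones).
A perfect fourth up from Eb6 is Ab6.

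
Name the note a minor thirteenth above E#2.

C#4

The thirteenth's letter: E up six letter names plus an octave → C.
A minor thirteenth is 20 semitones; 20 semitones up from E#2 gives C#4.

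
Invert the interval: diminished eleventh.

First reduce the compound diminished eleventh to its simple form, a diminished fourth.
The rule of nine gives the new number: 9 − 4 = 5, so a fourth becomes a fifth.
The quality also flips — diminished becomes augmented — giving an augmented fifth.

augmented 5th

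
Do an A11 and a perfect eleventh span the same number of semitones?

An augmented eleventh spans 18 semitones; a perfect eleventh spans 17 semitones. They differ by 1.

No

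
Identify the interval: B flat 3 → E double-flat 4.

d4

B to E spans four letter names (B-C-D-E), so the interval is some kind of fourth.
Bb3 to Ebb4 spans 4 semitones — one semitone narrower than the perfect fourth (5) — giving a diminished fourth.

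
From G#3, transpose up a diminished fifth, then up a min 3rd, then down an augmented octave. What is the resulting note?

Fb3

A diminished fifth up from G#3 is D4.
A minor third up from D4 is F4.
An augmented octave down from F4 is Fb3.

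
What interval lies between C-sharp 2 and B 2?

minor 7th

C to B spans seven letter names (C-D-E-F-G-A-B), so the interval is some kind of seventh.
A major seventh would be 11 semitones, but C#2 to B2 is 10 — one semitone narrower, making it a minor seventh.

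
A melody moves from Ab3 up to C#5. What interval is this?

augmented 10th

A to C spans three letter names (A-B-C), plus an octave: a tenth.
The major tenth is 16 semitones; here we have 17, one semitone wider: augmented.
(Equivalently, a compound augmented third: an augmented third plus an octave.)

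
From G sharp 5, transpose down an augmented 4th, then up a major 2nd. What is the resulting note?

E 5

An augmented fourth down from G#5 is D5.
A major second up from D5 is E5.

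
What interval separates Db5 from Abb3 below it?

augmented eleventh

Descending from Db5 to Abb3 is the same interval as ascending Abb3 to Db5.
A to D spans four letter names (A-B-C-D), plus an octave — that makes it an eleventh of some quality.
Abb3 to Db5 spans 18 semitones — one semitone wider than the perfect eleventh (17) — giving an augmented eleventh.
(Equivalently, a compound augmented fourth: an augmented fourth plus an octave.)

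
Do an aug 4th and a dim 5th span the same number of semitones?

Yes

An augmented fourth = 6 semitones = a diminished fifth; enharmonically equal.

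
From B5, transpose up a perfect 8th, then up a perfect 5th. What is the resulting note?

F#7

B5 up a perfect octave → B6 (12 semitones).
A perfect fifth up from B6 is F#7.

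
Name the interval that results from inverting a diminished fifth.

Inverted interval numbers add to nine, so a fifth pairs with a fourth (5 + 4 = 9).
And diminished becomes augmented under inversion, so we get an augmented fourth.

augmented 4th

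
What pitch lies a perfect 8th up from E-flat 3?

An octave keeps the letter name E, an octave up from E.
Moving 12 semitones up from Eb3 (the size of a perfect octave) reaches Eb4.

E-flat 4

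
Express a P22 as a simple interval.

perfect octave

Take out 2 octaves (14 from the number): 22 − 14 = 8.
Quality carries through unchanged, so the simple form is a perfect octave.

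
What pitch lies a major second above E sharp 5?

The second takes the letter from E up to F.
Moving 2 semitones up from E#5 (the size of a major second) reaches F##5.

F double-sharp 5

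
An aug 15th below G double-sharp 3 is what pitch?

G sharp 1

For a fifteenth the letter name doesn't change: still G, two octaves down.
An augmented fifteenth spans 25 semitones, so from G##3 the target pitch is G#1.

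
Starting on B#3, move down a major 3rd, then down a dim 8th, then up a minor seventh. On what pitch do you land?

Down a major third from B#3: G#3 (4 semitones down).
Down a diminished octave from G#3: G##2 (11 semitones down).
Up a minor seventh from G##2: F##3 (10 semitones up).

F##3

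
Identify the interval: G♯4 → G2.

augmented fifteenth

Descending from G#4 to G2 is the same interval as ascending G2 to G#4.
G to G is the same letter name, plus 2 octaves — that makes it a fifteenth of some quality.
A perfect fifteenth would be 24 semitones; G2 to G#4 is 25, one semitone wider, so the interval is augmented.
(Equivalently, a compound augmented octave: an augmented octave plus an octave.)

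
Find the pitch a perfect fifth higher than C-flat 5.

G-flat 5

Five letter names up from C: G.
Moving 7 semitones up from Cb5 (the size of a perfect fifth) reaches Gb5.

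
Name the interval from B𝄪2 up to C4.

dd9

B to C spans two letter names (B-C), plus an octave — that makes it a ninth of some quality.
B##2 to C4 spans 11 semitones — three semitones narrower than the major ninth (14) — giving a doubly diminished ninth.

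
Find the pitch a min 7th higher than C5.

Bb5

Seven letter names up from C: B.
A minor seventh spans 10 semitones, so from C5 the target pitch is Bb5.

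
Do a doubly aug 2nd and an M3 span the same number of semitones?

Yes

A doubly augmented second = 4 semitones = a major third; enharmonically equal.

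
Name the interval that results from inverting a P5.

P4

Interval numbers invert to sum to nine: 5 + 4 = 9, so a fifth inverts to a fourth.
Quality inverts too: perfect stays perfect. That makes the inversion a perfect fourth.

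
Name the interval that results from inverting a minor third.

The rule of nine gives the new number: 9 − 3 = 6, so a third becomes a sixth.
And minor becomes major under inversion, so we get a major sixth.

major 6th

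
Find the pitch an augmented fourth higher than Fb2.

Bb2

Four letter names up from F: B.
An augmented fourth is 6 semitones; 6 semitones up from Fb2 gives Bb2.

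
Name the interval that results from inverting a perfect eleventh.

perfect fifth

First reduce the compound perfect eleventh to its simple form, a perfect fourth.
The rule of nine gives the new number: 9 − 4 = 5, so a fourth becomes a fifth.
Quality inverts too: perfect stays perfect. That makes the inversion a perfect fifth.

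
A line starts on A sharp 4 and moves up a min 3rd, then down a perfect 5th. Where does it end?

F sharp 4

A minor third up from A#4 is C#5.
C#5 down a perfect fifth → F#4 (7 semitones).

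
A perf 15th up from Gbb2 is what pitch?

Gbb4

A fifteenth keeps the letter name G, two octaves up from G.
A perfect fifteenth spans 24 semitones, so from Gbb2 the target pitch is Gbb4.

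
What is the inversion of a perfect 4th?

Interval numbers invert to sum to nine: 4 + 5 = 9, so a fourth inverts to a fifth.
The quality also flips — perfect stays perfect — giving a perfect fifth.

P5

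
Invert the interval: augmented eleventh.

First reduce the compound augmented eleventh to its simple form, an augmented fourth.
The rule of nine gives the new number: 9 − 4 = 5, so a fourth becomes a fifth.
And augmented becomes diminished under inversion, so we get a diminished fifth.

diminished 5th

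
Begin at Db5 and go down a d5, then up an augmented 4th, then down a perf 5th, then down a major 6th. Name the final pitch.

Down a diminished fifth from Db5: G4 (6 semitones down).
G4 up an augmented fourth → C#5 (6 semitones).
A perfect fifth down from C#5 is F#4.
Down a major sixth from F#4: A3 (9 semitones down).

A3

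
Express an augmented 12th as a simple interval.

Each octave removed subtracts seven from the number: 12 − 7 = 5.
That makes an augmented twelfth a compound augmented fifth — an octave plus an augmented fifth.

augmented fifth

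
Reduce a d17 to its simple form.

Subtracting seven from the interval number removes an octave: 17 − 14 = 3.
That makes a diminished seventeenth a compound diminished third — 2 octaves plus a diminished third.

diminished third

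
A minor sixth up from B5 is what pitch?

G6

The sixth takes the letter from B up to G.
Moving 8 semitones up from B5 (the size of a minor sixth) reaches G6.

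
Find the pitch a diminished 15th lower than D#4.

The letter stays D (same as the start), shifted two octaves down.
A diminished fifteenth is 23 semitones; 23 semitones down from D#4 gives D##2.

D##2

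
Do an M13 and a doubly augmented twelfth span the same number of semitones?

A major thirteenth = 21 semitones = a doubly augmented twelfth; enharmonically equal.

Yes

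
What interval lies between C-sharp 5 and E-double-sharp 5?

C to E spans three letter names (C-D-E): a third.
The major third is 4 semitones; here we have 5, one semitone wider: augmented.

A3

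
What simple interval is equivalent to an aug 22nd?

Subtracting seven from the interval number removes an octave: 22 − 14 = 8.
Quality carries through unchanged, so the simple form is an augmented octave.

augmented 8th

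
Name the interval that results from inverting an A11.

diminished fifth

First reduce the compound augmented eleventh to its simple form, an augmented fourth.
The rule of nine gives the new number: 9 − 4 = 5, so a fourth becomes a fifth.
The quality also flips — augmented becomes diminished — giving a diminished fifth.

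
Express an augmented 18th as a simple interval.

A4

Subtracting seven from the interval number removes an octave: 18 − 14 = 4.
So an augmented eighteenth is 2 octaves plus an augmented fourth. The quality is unchanged.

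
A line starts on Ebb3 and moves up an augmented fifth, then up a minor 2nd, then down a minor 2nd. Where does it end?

An augmented fifth up from Ebb3 is Bb3.
Bb3 up a minor second → Cb4 (1 semitone).
Cb4 down a minor second → Bb3 (1 semitone).

Bb3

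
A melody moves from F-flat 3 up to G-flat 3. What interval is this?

M2

F to G spans two letter names (F-G), so the interval is some kind of second.
Fb3 to Gb3 is 2 semitones, matching the major second exactly, so the quality is major.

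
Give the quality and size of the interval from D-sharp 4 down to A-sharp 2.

perfect eleventh

Descending from D#4 to A#2 is the same interval as ascending A#2 to D#4.
A to D spans four letter names (A-B-C-D), plus an octave: an eleventh.
A#2 to D#4 is 17 semitones, matching the perfect eleventh exactly, so the quality is perfect.
(Equivalently, a compound perfect fourth: a perfect fourth plus an octave.)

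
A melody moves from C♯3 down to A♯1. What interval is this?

Descending from C#3 to A#1 is the same interval as ascending A#1 to C#3.
A to C spans three letter names (A-B-C), plus an octave, so the interval is some kind of tenth.
A major tenth would be 16 semitones, but A#1 to C#3 is 15 — one semitone narrower, making it a minor tenth.
(Equivalently, a compound minor third: a minor third plus an octave.)

minor tenth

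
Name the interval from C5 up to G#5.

augmented 5th

C to G spans five letter names (C-D-E-F-G) — that makes it a fifth of some quality.
C5 to G#5 spans 8 semitones — one semitone wider than the perfect fifth (7) — giving an augmented fifth.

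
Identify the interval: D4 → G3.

Descending from D4 to G3 is the same interval as ascending G3 to D4.
G to D spans five letter names (G-A-B-C-D), so the interval is some kind of fifth.
G3 to D4 is 7 semitones, matching the perfect fifth exactly, so the quality is perfect.

perfect fifth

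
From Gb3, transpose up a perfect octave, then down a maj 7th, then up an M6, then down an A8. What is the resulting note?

Up a perfect octave from Gb3: Gb4 (12 semitones up).
Down a major seventh from Gb4: Abb3 (11 semitones down).
Abb3 up a major sixth → Fb4 (9 semitones).
An augmented octave down from Fb4 is Fbb3.

Fbb3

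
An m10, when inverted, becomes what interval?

First reduce the compound minor tenth to its simple form, a minor third.
The rule of nine gives the new number: 9 − 3 = 6, so a third becomes a sixth.
And minor becomes major under inversion, so we get a major sixth.

M6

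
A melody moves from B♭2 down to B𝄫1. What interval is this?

A8

Descending from Bb2 to Bbb1 is the same interval as ascending Bbb1 to Bb2.
B to B is the same letter name, plus an octave, so the interval is some kind of octave.
A perfect octave would be 12 semitones; Bbb1 to Bb2 is 13, one semitone wider, so the interval is augmented.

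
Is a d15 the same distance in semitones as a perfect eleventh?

A diminished fifteenth spans 23 semitones; a perfect eleventh spans 17 semitones. They differ by 6.

No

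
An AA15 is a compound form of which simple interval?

doubly augmented 8th

Subtracting seven from the interval number removes an octave: 15 − 7 = 8.
Quality carries through unchanged, so the simple form is a doubly augmented octave.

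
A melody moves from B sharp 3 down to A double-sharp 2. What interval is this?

Descending from B#3 to A##2 is the same interval as ascending A##2 to B#3.
A to B spans two letter names (A-B), plus an octave — that makes it a ninth of some quality.
A##2 to B#3 is 13 semitones, a half step short of the major ninth (14), so this is minor.
(Equivalently, a compound minor second: a minor second plus an octave.)

minor ninth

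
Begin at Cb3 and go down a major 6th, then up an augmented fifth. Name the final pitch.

Cb3 down a major sixth → Ebb2 (9 semitones).
Up an augmented fifth from Ebb2: Bb2 (8 semitones up).

Bb2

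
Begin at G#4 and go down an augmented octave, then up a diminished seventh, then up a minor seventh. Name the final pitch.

Down an augmented octave from G#4: G3 (13 semitones down).
Up a diminished seventh from G3: Fb4 (9 semitones up).
Fb4 up a minor seventh → Ebb5 (10 semitones).

Ebb5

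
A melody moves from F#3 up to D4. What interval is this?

m6

F to D spans six letter names (F-G-A-B-C-D), so the interval is some kind of sixth.
A major sixth would be 9 semitones, but F#3 to D4 is 8 — one semitone narrower, making it a minor sixth.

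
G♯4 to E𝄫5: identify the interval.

G to E spans six letter names (G-A-B-C-D-E): a sixth.
G#4 to Ebb5 spans 6 semitones — three semitones narrower than the major sixth (9) — giving a doubly diminished sixth.

doubly diminished sixth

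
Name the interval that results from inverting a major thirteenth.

minor 3rd

First reduce the compound major thirteenth to its simple form, a major sixth.
Inverted interval numbers add to nine, so a sixth pairs with a third (6 + 3 = 9).
Quality inverts too: major becomes minor. That makes the inversion a minor third.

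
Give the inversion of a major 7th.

Interval numbers invert to sum to nine: 7 + 2 = 9, so a seventh inverts to a second.
And major becomes minor under inversion, so we get a minor second.

minor second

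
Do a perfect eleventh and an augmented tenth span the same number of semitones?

Yes

Both span 17 semitones: a perfect eleventh and an augmented tenth are the same chromatic distance.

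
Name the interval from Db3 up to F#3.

augmented 3rd

D to F spans three letter names (D-E-F), so the interval is some kind of third.
A major third would be 4 semitones; Db3 to F#3 is 5, one semitone wider, so the interval is augmented.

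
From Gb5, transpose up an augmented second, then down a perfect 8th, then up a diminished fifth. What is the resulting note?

Eb5

An augmented second up from Gb5 is A5.
A5 down a perfect octave → A4 (12 semitones).
Up a diminished fifth from A4: Eb5 (6 semitones up).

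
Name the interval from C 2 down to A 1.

minor 3rd

Descending from C2 to A1 is the same interval as ascending A1 to C2.
A to C spans three letter names (A-B-C) — that makes it a third of some quality.
A1 to C2 is 3 semitones, a half step short of the major third (4), so this is minor.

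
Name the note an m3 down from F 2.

D 2

The third takes the letter from F down to D.
A minor third spans 3 semitones, so from F2 the target pitch is D2.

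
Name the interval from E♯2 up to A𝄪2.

augmented fourth

E to A spans four letter names (E-F-G-A), so the interval is some kind of fourth.
A perfect fourth would be 5 semitones; E#2 to A##2 is 6, one semitone wider, so the interval is augmented.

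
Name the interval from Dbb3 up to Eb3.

D to E spans two letter names (D-E), so the interval is some kind of second.
A major second would be 2 semitones; Dbb3 to Eb3 is 3, one semitone wider, so the interval is augmented.

augmented second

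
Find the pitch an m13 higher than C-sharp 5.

A 6

Counting six letter names plus an octave up from C lands on A.
Moving 20 semitones up from C#5 (the size of a minor thirteenth) reaches A6.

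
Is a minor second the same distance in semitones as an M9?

No

A minor second spans 1 semitone; a major ninth spans 14 semitones. They differ by 13.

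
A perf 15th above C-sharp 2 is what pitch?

C-sharp 4

For a fifteenth the letter name doesn't change: still C, two octaves up.
A perfect fifteenth is 24 semitones; 24 semitones up from C#2 gives C#4.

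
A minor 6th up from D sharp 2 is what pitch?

B 2

The sixth takes the letter from D up to B.
A minor sixth is 8 semitones; 8 semitones up from D#2 gives B2.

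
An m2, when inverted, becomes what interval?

major seventh

The rule of nine gives the new number: 9 − 2 = 7, so a second becomes a seventh.
And minor becomes major under inversion, so we get a major seventh.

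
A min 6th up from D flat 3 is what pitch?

B double-flat 3

The sixth takes the letter from D up to B.
A minor sixth is 8 semitones; 8 semitones up from Db3 gives Bbb3.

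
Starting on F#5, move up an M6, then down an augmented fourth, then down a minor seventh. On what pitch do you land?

B4

A major sixth up from F#5 is D#6.
An augmented fourth down from D#6 is A5.
A5 down a minor seventh → B4 (10 semitones).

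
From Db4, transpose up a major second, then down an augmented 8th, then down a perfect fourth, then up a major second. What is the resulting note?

Cb3

Db4 up a major second → Eb4 (2 semitones).
Eb4 down an augmented octave → Ebb3 (13 semitones).
A perfect fourth down from Ebb3 is Bbb2.
Bbb2 up a major second → Cb3 (2 semitones).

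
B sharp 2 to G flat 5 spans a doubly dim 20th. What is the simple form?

doubly diminished 6th

Take out 2 octaves (14 from the number): 20 − 14 = 6.
So a doubly diminished twentieth is 2 octaves plus a doubly diminished sixth. The quality is unchanged.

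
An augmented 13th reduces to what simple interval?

Subtracting seven from the interval number removes an octave: 13 − 7 = 6.
So an augmented thirteenth is an octave plus an augmented sixth. The quality is unchanged.

A6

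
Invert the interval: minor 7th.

major second

Inverted interval numbers add to nine, so a seventh pairs with a second (7 + 2 = 9).
The quality also flips — minor becomes major — giving a major second.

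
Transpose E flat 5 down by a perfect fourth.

B flat 4

The fourth takes the letter from E down to B.
A perfect fourth is 5 semitones; 5 semitones down from Eb5 gives Bb4.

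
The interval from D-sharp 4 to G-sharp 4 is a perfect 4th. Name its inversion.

P5

The rule of nine gives the new number: 9 − 4 = 5, so a fourth becomes a fifth.
The quality also flips — perfect stays perfect — giving a perfect fifth.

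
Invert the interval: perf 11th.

perfect 5th

First reduce the compound perfect eleventh to its simple form, a perfect fourth.
Inverted interval numbers add to nine, so a fourth pairs with a fifth (4 + 5 = 9).
The quality also flips — perfect stays perfect — giving a perfect fifth.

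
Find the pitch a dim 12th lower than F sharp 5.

The twelfth's letter: F down five letter names plus an octave → B.
A diminished twelfth is 18 semitones; 18 semitones down from F#5 gives B#3.

B sharp 3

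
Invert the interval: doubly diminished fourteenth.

First reduce the compound doubly diminished fourteenth to its simple form, a doubly diminished seventh.
Interval numbers invert to sum to nine: 7 + 2 = 9, so a seventh inverts to a second.
Quality inverts too: doubly diminished becomes doubly augmented. That makes the inversion a doubly augmented second.

doubly augmented 2nd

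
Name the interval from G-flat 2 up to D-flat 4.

G to D spans five letter names (G-A-B-C-D), plus an octave, so the interval is some kind of twelfth.
Counting semitones, Gb2→Db4 is 19, which is the perfect twelfth.
(Equivalently, a compound perfect fifth: a perfect fifth plus an octave.)

P12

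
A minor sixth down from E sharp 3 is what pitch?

G double-sharp 2

The sixth takes the letter from E down to G.
Moving 8 semitones down from E#3 (the size of a minor sixth) reaches G##2.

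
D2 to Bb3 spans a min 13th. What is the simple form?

Each octave removed subtracts seven from the number: 13 − 7 = 6.
So a minor thirteenth is an octave plus a minor sixth. The quality is unchanged.

m6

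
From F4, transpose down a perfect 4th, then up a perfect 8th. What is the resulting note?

A perfect fourth down from F4 is C4.
C4 up a perfect octave → C5 (12 semitones).

C5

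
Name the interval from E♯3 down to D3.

augmented 2nd

Descending from E#3 to D3 is the same interval as ascending D3 to E#3.
D to E spans two letter names (D-E), so the interval is some kind of second.
D3 to E#3 spans 3 semitones — one semitone wider than the major second (2) — giving an augmented second.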